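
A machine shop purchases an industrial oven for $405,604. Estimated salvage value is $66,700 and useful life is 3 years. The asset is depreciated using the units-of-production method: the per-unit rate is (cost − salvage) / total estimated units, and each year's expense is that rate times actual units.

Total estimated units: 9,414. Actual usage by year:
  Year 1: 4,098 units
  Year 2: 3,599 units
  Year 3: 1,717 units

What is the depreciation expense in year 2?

$129,564

Depreciable base = $405,604 − $66,700 = $338,904.
Rate = $338,904 / 9,414 units = $36 per unit.
Year 1: 4,098 × $36 = $147,528. Book value $258,076.
Year 2: 3,599 × $36 = $129,564. Book value $128,512.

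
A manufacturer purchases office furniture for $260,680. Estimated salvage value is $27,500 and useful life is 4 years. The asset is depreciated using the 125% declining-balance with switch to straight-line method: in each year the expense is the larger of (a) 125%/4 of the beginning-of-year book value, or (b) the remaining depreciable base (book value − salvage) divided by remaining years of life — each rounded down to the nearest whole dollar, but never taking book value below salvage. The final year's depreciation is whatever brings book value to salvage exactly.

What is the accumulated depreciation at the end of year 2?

Depreciable base = $260,680 − $27,500 = $233,180.
Year 1: DB = ⌊$260,680 × 125%/4⌋ = $81,462; SL = ⌊$233,180/4⌋ = $58,295 → take DB $81,462. Book value $179,218.
Year 2: DB = ⌊$179,218 × 125%/4⌋ = $56,005; SL = ⌊$151,718/3⌋ = $50,572 → take DB $56,005. Book value $123,213.
Accumulated through year 2 = $260,680 − $123,213 = $137,467.

$137,467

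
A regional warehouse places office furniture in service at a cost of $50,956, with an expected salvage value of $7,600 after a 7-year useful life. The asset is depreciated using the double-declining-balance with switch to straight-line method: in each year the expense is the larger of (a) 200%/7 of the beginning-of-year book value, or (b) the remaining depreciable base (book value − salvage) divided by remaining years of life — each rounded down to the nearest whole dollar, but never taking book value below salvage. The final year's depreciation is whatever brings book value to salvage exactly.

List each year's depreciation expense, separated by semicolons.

$14,558; $10,399; $7,428; $5,306; $3,790; $1,875; $0

Depreciable base = $50,956 − $7,600 = $43,356.
Year 1: DB = ⌊$50,956 × 200%/7⌋ = $14,558; SL = ⌊$43,356/7⌋ = $6,193 → take DB $14,558. Book value $36,398.
Year 2: DB = ⌊$36,398 × 200%/7⌋ = $10,399; SL = ⌊$28,798/6⌋ = $4,799 → take DB $10,399. Book value $25,999.
Year 3: DB = ⌊$25,999 × 200%/7⌋ = $7,428; SL = ⌊$18,399/5⌋ = $3,679 → take DB $7,428. Book value $18,571.
Year 4: DB = ⌊$18,571 × 200%/7⌋ = $5,306; SL = ⌊$10,971/4⌋ = $2,742 → take DB $5,306. Book value $13,265.
Year 5: DB = ⌊$13,265 × 200%/7⌋ = $3,790; SL = ⌊$5,665/3⌋ = $1,888 → take DB $3,790. Book value $9,475.
Year 6: DB = ⌊$9,475 × 200%/7⌋ = $2,707; SL = ⌊$1,875/2⌋ = $937 → take DB $2,707, capped at $1,875. Book value $7,600.
Year 7 (final): $7,600 − $7,600 = $0. Book value $7,600.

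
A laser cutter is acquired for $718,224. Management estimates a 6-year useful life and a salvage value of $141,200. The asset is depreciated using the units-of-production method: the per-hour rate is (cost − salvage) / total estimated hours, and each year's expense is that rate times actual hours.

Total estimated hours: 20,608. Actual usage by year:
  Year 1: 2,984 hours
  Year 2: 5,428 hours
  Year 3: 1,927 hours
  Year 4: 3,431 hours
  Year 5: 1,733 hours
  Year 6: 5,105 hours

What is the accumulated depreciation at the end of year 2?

Depreciable base = $718,224 − $141,200 = $577,024.
Rate = $577,024 / 20,608 hours = $28 per hour.
Year 1: 2,984 × $28 = $83,552. Book value $634,672.
Year 2: 5,428 × $28 = $151,984. Book value $482,688.
Accumulated through year 2 = $718,224 − $482,688 = $235,536.

$235,536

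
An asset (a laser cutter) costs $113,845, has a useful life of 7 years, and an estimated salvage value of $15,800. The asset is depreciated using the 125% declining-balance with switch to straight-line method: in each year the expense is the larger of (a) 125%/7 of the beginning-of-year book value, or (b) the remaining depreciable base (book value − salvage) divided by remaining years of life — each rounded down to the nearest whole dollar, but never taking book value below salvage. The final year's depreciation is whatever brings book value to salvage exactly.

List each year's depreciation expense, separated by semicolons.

$20,329; $16,699; $13,717; $11,825; $11,825; $11,825; $11,825

Depreciable base = $113,845 − $15,800 = $98,045.
Year 1: DB = ⌊$113,845 × 125%/7⌋ = $20,329; SL = ⌊$98,045/7⌋ = $14,006 → take DB $20,329. Book value $93,516.
Year 2: DB = ⌊$93,516 × 125%/7⌋ = $16,699; SL = ⌊$77,716/6⌋ = $12,952 → take DB $16,699. Book value $76,817.
Year 3: DB = ⌊$76,817 × 125%/7⌋ = $13,717; SL = ⌊$61,017/5⌋ = $12,203 → take DB $13,717. Book value $63,100.
Year 4: DB = ⌊$63,100 × 125%/7⌋ = $11,267; SL = ⌊$47,300/4⌋ = $11,825 → take SL $11,825. Book value $51,275.
Year 5: DB = ⌊$51,275 × 125%/7⌋ = $9,156; SL = ⌊$35,475/3⌋ = $11,825 → take SL $11,825. Book value $39,450.
Year 6: DB = ⌊$39,450 × 125%/7⌋ = $7,044; SL = ⌊$23,650/2⌋ = $11,825 → take SL $11,825. Book value $27,625.
Year 7 (final): $27,625 − $15,800 = $11,825. Book value $15,800.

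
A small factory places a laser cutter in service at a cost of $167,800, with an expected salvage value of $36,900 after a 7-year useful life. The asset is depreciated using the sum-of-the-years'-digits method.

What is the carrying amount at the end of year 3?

$83,650

Depreciable base = $167,800 − $36,900 = $130,900.
Sum of the years' digits = 7+6+5+4+3+2+1 = 28.
Year 1: $130,900 × 7/28 = $32,725. Book value $135,075.
Year 2: $130,900 × 6/28 = $28,050. Book value $107,025.
Year 3: $130,900 × 5/28 = $23,375. Book value $83,650.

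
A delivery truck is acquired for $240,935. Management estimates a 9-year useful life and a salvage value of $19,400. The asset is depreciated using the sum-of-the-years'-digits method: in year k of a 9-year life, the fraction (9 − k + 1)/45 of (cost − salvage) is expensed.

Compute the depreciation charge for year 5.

$24,615

Depreciable base = $240,935 − $19,400 = $221,535.
Sum of the years' digits = 9+8+7+6+5+4+3+2+1 = 45.
Year 1: $221,535 × 9/45 = $44,307. Book value $196,628.
Year 2: $221,535 × 8/45 = $39,384. Book value $157,244.
Year 3: $221,535 × 7/45 = $34,461. Book value $122,783.
Year 4: $221,535 × 6/45 = $29,538. Book value $93,245.
Year 5: $221,535 × 5/45 = $24,615. Book value $68,630.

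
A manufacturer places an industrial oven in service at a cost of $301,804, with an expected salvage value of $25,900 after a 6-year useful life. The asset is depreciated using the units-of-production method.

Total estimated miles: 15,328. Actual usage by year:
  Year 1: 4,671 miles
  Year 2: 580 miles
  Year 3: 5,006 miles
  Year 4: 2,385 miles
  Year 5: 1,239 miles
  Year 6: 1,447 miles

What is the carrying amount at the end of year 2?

$207,286

Depreciable base = $301,804 − $25,900 = $275,904.
Rate = $275,904 / 15,328 miles = $18 per mile.
Year 1: 4,671 × $18 = $84,078. Book value $217,726.
Year 2: 580 × $18 = $10,440. Book value $207,286.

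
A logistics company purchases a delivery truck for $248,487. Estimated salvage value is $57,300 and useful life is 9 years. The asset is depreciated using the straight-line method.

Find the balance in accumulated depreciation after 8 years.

$169,944

Depreciable base = $248,487 − $57,300 = $191,187.
Annual expense = $191,187 / 9 = $21,243.
End of year 1: book value $227,244.
End of year 2: book value $206,001.
End of year 3: book value $184,758.
End of year 4: book value $163,515.
End of year 5: book value $142,272.
End of year 6: book value $121,029.
End of year 7: book value $99,786.
End of year 8: book value $78,543.
Accumulated through year 8 = $248,487 − $78,543 = $169,944.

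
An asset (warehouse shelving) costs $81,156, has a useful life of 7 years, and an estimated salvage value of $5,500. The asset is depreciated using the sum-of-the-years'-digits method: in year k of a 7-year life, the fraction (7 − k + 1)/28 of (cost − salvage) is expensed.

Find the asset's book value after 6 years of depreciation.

Depreciable base = $81,156 − $5,500 = $75,656.
Sum of the years' digits = 7+6+5+4+3+2+1 = 28.
Year 1: $75,656 × 7/28 = $18,914. Book value $62,242.
Year 2: $75,656 × 6/28 = $16,212. Book value $46,030.
Year 3: $75,656 × 5/28 = $13,510. Book value $32,520.
Year 4: $75,656 × 4/28 = $10,808. Book value $21,712.
Year 5: $75,656 × 3/28 = $8,106. Book value $13,606.
Year 6: $75,656 × 2/28 = $5,404. Book value $8,202.

$8,202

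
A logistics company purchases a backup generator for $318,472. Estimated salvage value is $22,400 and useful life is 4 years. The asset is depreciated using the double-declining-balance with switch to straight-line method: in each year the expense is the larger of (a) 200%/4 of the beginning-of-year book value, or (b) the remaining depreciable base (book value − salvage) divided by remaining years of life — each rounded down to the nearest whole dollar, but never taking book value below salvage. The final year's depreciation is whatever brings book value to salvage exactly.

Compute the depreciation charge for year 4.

Depreciable base = $318,472 − $22,400 = $296,072.
Year 1: DB = ⌊$318,472 × 200%/4⌋ = $159,236; SL = ⌊$296,072/4⌋ = $74,018 → take DB $159,236. Book value $159,236.
Year 2: DB = ⌊$159,236 × 200%/4⌋ = $79,618; SL = ⌊$136,836/3⌋ = $45,612 → take DB $79,618. Book value $79,618.
Year 3: DB = ⌊$79,618 × 200%/4⌋ = $39,809; SL = ⌊$57,218/2⌋ = $28,609 → take DB $39,809. Book value $39,809.
Year 4 (final): $39,809 − $22,400 = $17,409. Book value $22,400.

$17,409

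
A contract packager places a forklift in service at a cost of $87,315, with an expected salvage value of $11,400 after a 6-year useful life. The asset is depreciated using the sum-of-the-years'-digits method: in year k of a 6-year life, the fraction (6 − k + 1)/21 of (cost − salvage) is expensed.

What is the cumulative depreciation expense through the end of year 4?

Depreciable base = $87,315 − $11,400 = $75,915.
Sum of the years' digits = 6+5+4+3+2+1 = 21.
Year 1: $75,915 × 6/21 = $21,690. Book value $65,625.
Year 2: $75,915 × 5/21 = $18,075. Book value $47,550.
Year 3: $75,915 × 4/21 = $14,460. Book value $33,090.
Year 4: $75,915 × 3/21 = $10,845. Book value $22,245.
Accumulated through year 4 = $87,315 − $22,245 = $65,070.

$65,070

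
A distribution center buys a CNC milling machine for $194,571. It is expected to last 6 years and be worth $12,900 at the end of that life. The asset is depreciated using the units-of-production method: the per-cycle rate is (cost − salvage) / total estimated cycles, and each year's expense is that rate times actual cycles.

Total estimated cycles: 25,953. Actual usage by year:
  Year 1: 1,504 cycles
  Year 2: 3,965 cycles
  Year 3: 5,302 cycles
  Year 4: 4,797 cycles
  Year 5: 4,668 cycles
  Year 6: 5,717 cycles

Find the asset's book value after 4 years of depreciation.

$85,595

Depreciable base = $194,571 − $12,900 = $181,671.
Rate = $181,671 / 25,953 cycles = $7 per cycle.
Year 1: 1,504 × $7 = $10,528. Book value $184,043.
Year 2: 3,965 × $7 = $27,755. Book value $156,288.
Year 3: 5,302 × $7 = $37,114. Book value $119,174.
Year 4: 4,797 × $7 = $33,579. Book value $85,595.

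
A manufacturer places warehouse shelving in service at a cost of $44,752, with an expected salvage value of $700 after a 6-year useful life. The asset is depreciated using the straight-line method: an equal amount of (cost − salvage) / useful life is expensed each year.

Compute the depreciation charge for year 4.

Depreciable base = $44,752 − $700 = $44,052.
Annual expense = $44,052 / 6 = $7,342.

$7,342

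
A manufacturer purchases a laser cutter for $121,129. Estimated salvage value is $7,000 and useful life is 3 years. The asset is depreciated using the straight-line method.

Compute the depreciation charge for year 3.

$38,043

Depreciable base = $121,129 − $7,000 = $114,129.
Annual expense = $114,129 / 3 = $38,043.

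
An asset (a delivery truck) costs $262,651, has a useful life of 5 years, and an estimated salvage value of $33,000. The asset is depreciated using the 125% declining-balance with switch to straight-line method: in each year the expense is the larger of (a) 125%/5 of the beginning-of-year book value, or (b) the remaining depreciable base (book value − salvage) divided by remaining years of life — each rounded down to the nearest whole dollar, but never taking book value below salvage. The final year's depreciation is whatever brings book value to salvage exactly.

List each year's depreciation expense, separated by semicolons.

$65,662; $49,247; $38,247; $38,247; $38,248

Depreciable base = $262,651 − $33,000 = $229,651.
Year 1: DB = ⌊$262,651 × 125%/5⌋ = $65,662; SL = ⌊$229,651/5⌋ = $45,930 → take DB $65,662. Book value $196,989.
Year 2: DB = ⌊$196,989 × 125%/5⌋ = $49,247; SL = ⌊$163,989/4⌋ = $40,997 → take DB $49,247. Book value $147,742.
Year 3: DB = ⌊$147,742 × 125%/5⌋ = $36,935; SL = ⌊$114,742/3⌋ = $38,247 → take SL $38,247. Book value $109,495.
Year 4: DB = ⌊$109,495 × 125%/5⌋ = $27,373; SL = ⌊$76,495/2⌋ = $38,247 → take SL $38,247. Book value $71,248.
Year 5 (final): $71,248 − $33,000 = $38,248. Book value $33,000.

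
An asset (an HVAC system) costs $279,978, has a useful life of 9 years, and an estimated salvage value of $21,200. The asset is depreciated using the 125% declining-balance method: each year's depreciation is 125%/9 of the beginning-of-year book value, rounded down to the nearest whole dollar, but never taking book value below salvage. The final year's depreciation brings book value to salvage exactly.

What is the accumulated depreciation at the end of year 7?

$181,679

Depreciable base = $279,978 − $21,200 = $258,778.
Year 1: ⌊$279,978 × 125%/9⌋ = $38,885. Book value $241,093.
Year 2: ⌊$241,093 × 125%/9⌋ = $33,485. Book value $207,608.
Year 3: ⌊$207,608 × 125%/9⌋ = $28,834. Book value $178,774.
Year 4: ⌊$178,774 × 125%/9⌋ = $24,829. Book value $153,945.
Year 5: ⌊$153,945 × 125%/9⌋ = $21,381. Book value $132,564.
Year 6: ⌊$132,564 × 125%/9⌋ = $18,411. Book value $114,153.
Year 7: ⌊$114,153 × 125%/9⌋ = $15,854. Book value $98,299.
Accumulated through year 7 = $279,978 − $98,299 = $181,679.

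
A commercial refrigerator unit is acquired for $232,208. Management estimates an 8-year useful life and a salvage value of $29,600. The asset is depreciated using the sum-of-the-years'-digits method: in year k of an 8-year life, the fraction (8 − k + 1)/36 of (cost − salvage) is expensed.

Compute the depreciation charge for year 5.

Depreciable base = $232,208 − $29,600 = $202,608.
Sum of the years' digits = 8+7+6+5+4+3+2+1 = 36.
Year 1: $202,608 × 8/36 = $45,024. Book value $187,184.
Year 2: $202,608 × 7/36 = $39,396. Book value $147,788.
Year 3: $202,608 × 6/36 = $33,768. Book value $114,020.
Year 4: $202,608 × 5/36 = $28,140. Book value $85,880.
Year 5: $202,608 × 4/36 = $22,512. Book value $63,368.

$22,512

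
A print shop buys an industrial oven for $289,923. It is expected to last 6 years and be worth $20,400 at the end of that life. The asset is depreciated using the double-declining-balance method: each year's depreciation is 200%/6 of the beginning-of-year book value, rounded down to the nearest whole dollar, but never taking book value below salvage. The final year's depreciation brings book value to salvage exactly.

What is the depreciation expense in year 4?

$28,634

Depreciable base = $289,923 − $20,400 = $269,523.
Year 1: ⌊$289,923 × 200%/6⌋ = $96,641. Book value $193,282.
Year 2: ⌊$193,282 × 200%/6⌋ = $64,427. Book value $128,855.
Year 3: ⌊$128,855 × 200%/6⌋ = $42,951. Book value $85,904.
Year 4: ⌊$85,904 × 200%/6⌋ = $28,634. Book value $57,270.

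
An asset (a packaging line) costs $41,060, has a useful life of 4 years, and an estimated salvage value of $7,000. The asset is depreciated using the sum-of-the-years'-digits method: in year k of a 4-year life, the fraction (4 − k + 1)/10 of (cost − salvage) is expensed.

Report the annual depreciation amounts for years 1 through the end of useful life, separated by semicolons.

$13,624; $10,218; $6,812; $3,406

Depreciable base = $41,060 − $7,000 = $34,060.
Sum of the years' digits = 4+3+2+1 = 10.
Year 1: $34,060 × 4/10 = $13,624. Book value $27,436.
Year 2: $34,060 × 3/10 = $10,218. Book value $17,218.
Year 3: $34,060 × 2/10 = $6,812. Book value $10,406.
Year 4: $34,060 × 1/10 = $3,406. Book value $7,000.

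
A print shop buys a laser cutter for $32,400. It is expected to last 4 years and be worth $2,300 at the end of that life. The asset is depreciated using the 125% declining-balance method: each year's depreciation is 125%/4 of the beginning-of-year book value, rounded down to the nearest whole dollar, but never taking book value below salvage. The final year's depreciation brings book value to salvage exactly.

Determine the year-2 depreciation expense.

Depreciable base = $32,400 − $2,300 = $30,100.
Year 1: ⌊$32,400 × 125%/4⌋ = $10,125. Book value $22,275.
Year 2: ⌊$22,275 × 125%/4⌋ = $6,960. Book value $15,315.

$6,960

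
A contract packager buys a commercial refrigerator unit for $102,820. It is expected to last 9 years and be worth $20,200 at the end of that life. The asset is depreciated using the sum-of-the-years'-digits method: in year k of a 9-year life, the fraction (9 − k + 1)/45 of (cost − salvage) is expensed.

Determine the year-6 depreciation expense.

$7,344

Depreciable base = $102,820 − $20,200 = $82,620.
Sum of the years' digits = 9+8+7+6+5+4+3+2+1 = 45.
Year 1: $82,620 × 9/45 = $16,524. Book value $86,296.
Year 2: $82,620 × 8/45 = $14,688. Book value $71,608.
Year 3: $82,620 × 7/45 = $12,852. Book value $58,756.
Year 4: $82,620 × 6/45 = $11,016. Book value $47,740.
Year 5: $82,620 × 5/45 = $9,180. Book value $38,560.
Year 6: $82,620 × 4/45 = $7,344. Book value $31,216.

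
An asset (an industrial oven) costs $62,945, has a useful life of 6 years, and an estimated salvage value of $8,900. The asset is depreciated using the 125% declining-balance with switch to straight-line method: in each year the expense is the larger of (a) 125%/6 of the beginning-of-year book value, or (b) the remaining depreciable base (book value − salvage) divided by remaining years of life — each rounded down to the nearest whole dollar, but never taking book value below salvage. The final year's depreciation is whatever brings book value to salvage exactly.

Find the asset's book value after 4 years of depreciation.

$23,789

Depreciable base = $62,945 − $8,900 = $54,045.
Year 1: DB = ⌊$62,945 × 125%/6⌋ = $13,113; SL = ⌊$54,045/6⌋ = $9,007 → take DB $13,113. Book value $49,832.
Year 2: DB = ⌊$49,832 × 125%/6⌋ = $10,381; SL = ⌊$40,932/5⌋ = $8,186 → take DB $10,381. Book value $39,451.
Year 3: DB = ⌊$39,451 × 125%/6⌋ = $8,218; SL = ⌊$30,551/4⌋ = $7,637 → take DB $8,218. Book value $31,233.
Year 4: DB = ⌊$31,233 × 125%/6⌋ = $6,506; SL = ⌊$22,333/3⌋ = $7,444 → take SL $7,444. Book value $23,789.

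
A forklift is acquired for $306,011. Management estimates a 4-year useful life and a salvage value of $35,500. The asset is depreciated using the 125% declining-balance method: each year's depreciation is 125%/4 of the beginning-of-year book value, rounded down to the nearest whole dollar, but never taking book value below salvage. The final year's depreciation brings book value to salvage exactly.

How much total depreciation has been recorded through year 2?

$161,372

Depreciable base = $306,011 − $35,500 = $270,511.
Year 1: ⌊$306,011 × 125%/4⌋ = $95,628. Book value $210,383.
Year 2: ⌊$210,383 × 125%/4⌋ = $65,744. Book value $144,639.
Accumulated through year 2 = $306,011 − $144,639 = $161,372.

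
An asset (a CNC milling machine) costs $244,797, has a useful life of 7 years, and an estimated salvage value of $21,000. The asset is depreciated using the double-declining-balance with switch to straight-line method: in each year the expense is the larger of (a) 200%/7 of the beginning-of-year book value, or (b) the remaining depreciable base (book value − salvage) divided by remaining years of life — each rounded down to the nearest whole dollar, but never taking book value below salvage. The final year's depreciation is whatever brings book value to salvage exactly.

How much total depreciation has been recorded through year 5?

$199,279

Depreciable base = $244,797 − $21,000 = $223,797.
Year 1: DB = ⌊$244,797 × 200%/7⌋ = $69,942; SL = ⌊$223,797/7⌋ = $31,971 → take DB $69,942. Book value $174,855.
Year 2: DB = ⌊$174,855 × 200%/7⌋ = $49,958; SL = ⌊$153,855/6⌋ = $25,642 → take DB $49,958. Book value $124,897.
Year 3: DB = ⌊$124,897 × 200%/7⌋ = $35,684; SL = ⌊$103,897/5⌋ = $20,779 → take DB $35,684. Book value $89,213.
Year 4: DB = ⌊$89,213 × 200%/7⌋ = $25,489; SL = ⌊$68,213/4⌋ = $17,053 → take DB $25,489. Book value $63,724.
Year 5: DB = ⌊$63,724 × 200%/7⌋ = $18,206; SL = ⌊$42,724/3⌋ = $14,241 → take DB $18,206. Book value $45,518.
Accumulated through year 5 = $244,797 − $45,518 = $199,279.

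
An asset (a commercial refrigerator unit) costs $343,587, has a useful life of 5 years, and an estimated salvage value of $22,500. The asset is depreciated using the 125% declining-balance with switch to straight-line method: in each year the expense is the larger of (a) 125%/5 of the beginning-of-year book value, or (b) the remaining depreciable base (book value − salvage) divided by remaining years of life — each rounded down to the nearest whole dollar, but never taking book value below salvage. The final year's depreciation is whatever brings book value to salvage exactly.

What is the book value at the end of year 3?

Depreciable base = $343,587 − $22,500 = $321,087.
Year 1: DB = ⌊$343,587 × 125%/5⌋ = $85,896; SL = ⌊$321,087/5⌋ = $64,217 → take DB $85,896. Book value $257,691.
Year 2: DB = ⌊$257,691 × 125%/5⌋ = $64,422; SL = ⌊$235,191/4⌋ = $58,797 → take DB $64,422. Book value $193,269.
Year 3: DB = ⌊$193,269 × 125%/5⌋ = $48,317; SL = ⌊$170,769/3⌋ = $56,923 → take SL $56,923. Book value $136,346.

$136,346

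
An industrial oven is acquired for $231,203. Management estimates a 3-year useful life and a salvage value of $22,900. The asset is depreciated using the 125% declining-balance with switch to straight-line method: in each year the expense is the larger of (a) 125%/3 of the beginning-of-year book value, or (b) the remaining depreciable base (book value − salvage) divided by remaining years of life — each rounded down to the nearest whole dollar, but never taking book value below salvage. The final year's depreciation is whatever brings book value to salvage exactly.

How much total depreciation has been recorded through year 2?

Depreciable base = $231,203 − $22,900 = $208,303.
Year 1: DB = ⌊$231,203 × 125%/3⌋ = $96,334; SL = ⌊$208,303/3⌋ = $69,434 → take DB $96,334. Book value $134,869.
Year 2: DB = ⌊$134,869 × 125%/3⌋ = $56,195; SL = ⌊$111,969/2⌋ = $55,984 → take DB $56,195. Book value $78,674.
Accumulated through year 2 = $231,203 − $78,674 = $152,529.

$152,529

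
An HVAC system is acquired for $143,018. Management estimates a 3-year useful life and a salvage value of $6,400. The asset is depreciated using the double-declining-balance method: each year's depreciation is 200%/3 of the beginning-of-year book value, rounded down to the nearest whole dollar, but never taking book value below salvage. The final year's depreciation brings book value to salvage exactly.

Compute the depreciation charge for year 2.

$31,782

Depreciable base = $143,018 − $6,400 = $136,618.
Year 1: ⌊$143,018 × 200%/3⌋ = $95,345. Book value $47,673.
Year 2: ⌊$47,673 × 200%/3⌋ = $31,782. Book value $15,891.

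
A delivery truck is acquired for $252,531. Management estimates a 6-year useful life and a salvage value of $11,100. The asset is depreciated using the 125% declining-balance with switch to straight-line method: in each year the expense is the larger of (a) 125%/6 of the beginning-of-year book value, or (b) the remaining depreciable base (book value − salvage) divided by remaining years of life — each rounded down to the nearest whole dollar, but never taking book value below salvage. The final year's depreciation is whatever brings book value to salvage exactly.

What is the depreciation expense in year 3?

Depreciable base = $252,531 − $11,100 = $241,431.
Year 1: DB = ⌊$252,531 × 125%/6⌋ = $52,610; SL = ⌊$241,431/6⌋ = $40,238 → take DB $52,610. Book value $199,921.
Year 2: DB = ⌊$199,921 × 125%/6⌋ = $41,650; SL = ⌊$188,821/5⌋ = $37,764 → take DB $41,650. Book value $158,271.
Year 3: DB = ⌊$158,271 × 125%/6⌋ = $32,973; SL = ⌊$147,171/4⌋ = $36,792 → take SL $36,792. Book value $121,479.

$36,792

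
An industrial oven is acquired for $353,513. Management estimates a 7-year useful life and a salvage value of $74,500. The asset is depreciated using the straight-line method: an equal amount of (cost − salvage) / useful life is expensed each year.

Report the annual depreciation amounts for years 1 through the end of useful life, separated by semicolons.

Depreciable base = $353,513 − $74,500 = $279,013.
Annual expense = $279,013 / 7 = $39,859.
End of year 1: book value $313,654.
End of year 2: book value $273,795.
End of year 3: book value $233,936.
End of year 4: book value $194,077.
End of year 5: book value $154,218.
End of year 6: book value $114,359.
End of year 7: book value $74,500.

$39,859; $39,859; $39,859; $39,859; $39,859; $39,859; $39,859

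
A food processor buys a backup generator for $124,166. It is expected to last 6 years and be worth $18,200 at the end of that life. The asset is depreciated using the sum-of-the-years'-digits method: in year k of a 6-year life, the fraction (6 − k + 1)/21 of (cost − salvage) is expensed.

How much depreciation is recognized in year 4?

$15,138

Depreciable base = $124,166 − $18,200 = $105,966.
Sum of the years' digits = 6+5+4+3+2+1 = 21.
Year 1: $105,966 × 6/21 = $30,276. Book value $93,890.
Year 2: $105,966 × 5/21 = $25,230. Book value $68,660.
Year 3: $105,966 × 4/21 = $20,184. Book value $48,476.
Year 4: $105,966 × 3/21 = $15,138. Book value $33,338.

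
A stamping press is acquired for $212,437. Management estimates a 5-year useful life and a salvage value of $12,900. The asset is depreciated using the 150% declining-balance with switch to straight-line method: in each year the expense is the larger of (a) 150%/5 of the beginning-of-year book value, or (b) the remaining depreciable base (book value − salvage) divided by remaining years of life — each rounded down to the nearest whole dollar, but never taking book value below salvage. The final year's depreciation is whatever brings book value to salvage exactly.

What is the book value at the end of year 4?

Depreciable base = $212,437 − $12,900 = $199,537.
Year 1: DB = ⌊$212,437 × 150%/5⌋ = $63,731; SL = ⌊$199,537/5⌋ = $39,907 → take DB $63,731. Book value $148,706.
Year 2: DB = ⌊$148,706 × 150%/5⌋ = $44,611; SL = ⌊$135,806/4⌋ = $33,951 → take DB $44,611. Book value $104,095.
Year 3: DB = ⌊$104,095 × 150%/5⌋ = $31,228; SL = ⌊$91,195/3⌋ = $30,398 → take DB $31,228. Book value $72,867.
Year 4: DB = ⌊$72,867 × 150%/5⌋ = $21,860; SL = ⌊$59,967/2⌋ = $29,983 → take SL $29,983. Book value $42,884.

$42,884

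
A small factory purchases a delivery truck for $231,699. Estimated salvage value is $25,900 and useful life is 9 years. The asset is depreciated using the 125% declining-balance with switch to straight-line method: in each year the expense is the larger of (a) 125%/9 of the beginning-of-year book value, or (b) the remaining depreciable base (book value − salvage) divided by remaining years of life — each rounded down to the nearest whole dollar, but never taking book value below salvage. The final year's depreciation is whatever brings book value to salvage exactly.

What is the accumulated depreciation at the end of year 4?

Depreciable base = $231,699 − $25,900 = $205,799.
Year 1: DB = ⌊$231,699 × 125%/9⌋ = $32,180; SL = ⌊$205,799/9⌋ = $22,866 → take DB $32,180. Book value $199,519.
Year 2: DB = ⌊$199,519 × 125%/9⌋ = $27,710; SL = ⌊$173,619/8⌋ = $21,702 → take DB $27,710. Book value $171,809.
Year 3: DB = ⌊$171,809 × 125%/9⌋ = $23,862; SL = ⌊$145,909/7⌋ = $20,844 → take DB $23,862. Book value $147,947.
Year 4: DB = ⌊$147,947 × 125%/9⌋ = $20,548; SL = ⌊$122,047/6⌋ = $20,341 → take DB $20,548. Book value $127,399.
Accumulated through year 4 = $231,699 − $127,399 = $104,300.

$104,300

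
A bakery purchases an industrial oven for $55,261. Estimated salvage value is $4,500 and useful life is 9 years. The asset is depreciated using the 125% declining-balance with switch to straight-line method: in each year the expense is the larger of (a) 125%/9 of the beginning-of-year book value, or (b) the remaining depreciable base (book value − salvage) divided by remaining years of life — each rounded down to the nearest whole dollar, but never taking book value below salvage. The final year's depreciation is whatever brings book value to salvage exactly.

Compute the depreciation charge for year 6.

Depreciable base = $55,261 − $4,500 = $50,761.
Year 1: DB = ⌊$55,261 × 125%/9⌋ = $7,675; SL = ⌊$50,761/9⌋ = $5,640 → take DB $7,675. Book value $47,586.
Year 2: DB = ⌊$47,586 × 125%/9⌋ = $6,609; SL = ⌊$43,086/8⌋ = $5,385 → take DB $6,609. Book value $40,977.
Year 3: DB = ⌊$40,977 × 125%/9⌋ = $5,691; SL = ⌊$36,477/7⌋ = $5,211 → take DB $5,691. Book value $35,286.
Year 4: DB = ⌊$35,286 × 125%/9⌋ = $4,900; SL = ⌊$30,786/6⌋ = $5,131 → take SL $5,131. Book value $30,155.
Year 5: DB = ⌊$30,155 × 125%/9⌋ = $4,188; SL = ⌊$25,655/5⌋ = $5,131 → take SL $5,131. Book value $25,024.
Year 6: DB = ⌊$25,024 × 125%/9⌋ = $3,475; SL = ⌊$20,524/4⌋ = $5,131 → take SL $5,131. Book value $19,893.

$5,131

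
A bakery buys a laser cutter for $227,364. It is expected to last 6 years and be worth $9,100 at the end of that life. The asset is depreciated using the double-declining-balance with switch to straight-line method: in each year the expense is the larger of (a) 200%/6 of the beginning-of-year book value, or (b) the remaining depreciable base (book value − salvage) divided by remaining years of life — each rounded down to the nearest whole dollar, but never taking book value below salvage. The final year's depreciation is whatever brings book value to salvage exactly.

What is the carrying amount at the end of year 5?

$27,006

Depreciable base = $227,364 − $9,100 = $218,264.
Year 1: DB = ⌊$227,364 × 200%/6⌋ = $75,788; SL = ⌊$218,264/6⌋ = $36,377 → take DB $75,788. Book value $151,576.
Year 2: DB = ⌊$151,576 × 200%/6⌋ = $50,525; SL = ⌊$142,476/5⌋ = $28,495 → take DB $50,525. Book value $101,051.
Year 3: DB = ⌊$101,051 × 200%/6⌋ = $33,683; SL = ⌊$91,951/4⌋ = $22,987 → take DB $33,683. Book value $67,368.
Year 4: DB = ⌊$67,368 × 200%/6⌋ = $22,456; SL = ⌊$58,268/3⌋ = $19,422 → take DB $22,456. Book value $44,912.
Year 5: DB = ⌊$44,912 × 200%/6⌋ = $14,970; SL = ⌊$35,812/2⌋ = $17,906 → take SL $17,906. Book value $27,006.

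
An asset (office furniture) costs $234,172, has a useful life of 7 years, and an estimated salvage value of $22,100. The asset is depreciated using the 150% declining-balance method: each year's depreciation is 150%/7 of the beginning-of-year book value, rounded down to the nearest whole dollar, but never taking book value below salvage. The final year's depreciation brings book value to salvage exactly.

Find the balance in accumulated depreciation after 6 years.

Depreciable base = $234,172 − $22,100 = $212,072.
Year 1: ⌊$234,172 × 150%/7⌋ = $50,179. Book value $183,993.
Year 2: ⌊$183,993 × 150%/7⌋ = $39,427. Book value $144,566.
Year 3: ⌊$144,566 × 150%/7⌋ = $30,978. Book value $113,588.
Year 4: ⌊$113,588 × 150%/7⌋ = $24,340. Book value $89,248.
Year 5: ⌊$89,248 × 150%/7⌋ = $19,124. Book value $70,124.
Year 6: ⌊$70,124 × 150%/7⌋ = $15,026. Book value $55,098.
Accumulated through year 6 = $234,172 − $55,098 = $179,074.

$179,074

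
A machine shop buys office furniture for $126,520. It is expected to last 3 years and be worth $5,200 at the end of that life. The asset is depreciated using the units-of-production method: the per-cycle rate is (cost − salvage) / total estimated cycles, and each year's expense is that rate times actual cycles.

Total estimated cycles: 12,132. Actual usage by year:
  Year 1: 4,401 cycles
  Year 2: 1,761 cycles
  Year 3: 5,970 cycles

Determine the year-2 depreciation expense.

$17,610

Depreciable base = $126,520 − $5,200 = $121,320.
Rate = $121,320 / 12,132 cycles = $10 per cycle.
Year 1: 4,401 × $10 = $44,010. Book value $82,510.
Year 2: 1,761 × $10 = $17,610. Book value $64,900.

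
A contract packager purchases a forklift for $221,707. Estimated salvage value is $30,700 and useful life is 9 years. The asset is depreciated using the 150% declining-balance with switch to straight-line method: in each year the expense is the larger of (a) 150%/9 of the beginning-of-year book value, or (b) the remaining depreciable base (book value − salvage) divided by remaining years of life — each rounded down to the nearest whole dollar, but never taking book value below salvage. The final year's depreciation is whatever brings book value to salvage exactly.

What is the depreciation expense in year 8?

$14,517

Depreciable base = $221,707 − $30,700 = $191,007.
Year 1: DB = ⌊$221,707 × 150%/9⌋ = $36,951; SL = ⌊$191,007/9⌋ = $21,223 → take DB $36,951. Book value $184,756.
Year 2: DB = ⌊$184,756 × 150%/9⌋ = $30,792; SL = ⌊$154,056/8⌋ = $19,257 → take DB $30,792. Book value $153,964.
Year 3: DB = ⌊$153,964 × 150%/9⌋ = $25,660; SL = ⌊$123,264/7⌋ = $17,609 → take DB $25,660. Book value $128,304.
Year 4: DB = ⌊$128,304 × 150%/9⌋ = $21,384; SL = ⌊$97,604/6⌋ = $16,267 → take DB $21,384. Book value $106,920.
Year 5: DB = ⌊$106,920 × 150%/9⌋ = $17,820; SL = ⌊$76,220/5⌋ = $15,244 → take DB $17,820. Book value $89,100.
Year 6: DB = ⌊$89,100 × 150%/9⌋ = $14,850; SL = ⌊$58,400/4⌋ = $14,600 → take DB $14,850. Book value $74,250.
Year 7: DB = ⌊$74,250 × 150%/9⌋ = $12,375; SL = ⌊$43,550/3⌋ = $14,516 → take SL $14,516. Book value $59,734.
Year 8: DB = ⌊$59,734 × 150%/9⌋ = $9,955; SL = ⌊$29,034/2⌋ = $14,517 → take SL $14,517. Book value $45,217.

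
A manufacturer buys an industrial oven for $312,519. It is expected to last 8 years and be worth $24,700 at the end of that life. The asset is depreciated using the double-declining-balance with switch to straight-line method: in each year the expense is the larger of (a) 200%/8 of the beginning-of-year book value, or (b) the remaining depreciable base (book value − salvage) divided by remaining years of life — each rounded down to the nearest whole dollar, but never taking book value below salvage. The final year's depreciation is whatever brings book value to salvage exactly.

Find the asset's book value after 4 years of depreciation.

Depreciable base = $312,519 − $24,700 = $287,819.
Year 1: DB = ⌊$312,519 × 200%/8⌋ = $78,129; SL = ⌊$287,819/8⌋ = $35,977 → take DB $78,129. Book value $234,390.
Year 2: DB = ⌊$234,390 × 200%/8⌋ = $58,597; SL = ⌊$209,690/7⌋ = $29,955 → take DB $58,597. Book value $175,793.
Year 3: DB = ⌊$175,793 × 200%/8⌋ = $43,948; SL = ⌊$151,093/6⌋ = $25,182 → take DB $43,948. Book value $131,845.
Year 4: DB = ⌊$131,845 × 200%/8⌋ = $32,961; SL = ⌊$107,145/5⌋ = $21,429 → take DB $32,961. Book value $98,884.

$98,884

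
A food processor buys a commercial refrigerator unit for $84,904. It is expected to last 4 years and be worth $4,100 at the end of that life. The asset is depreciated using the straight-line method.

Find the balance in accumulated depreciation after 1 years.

Depreciable base = $84,904 − $4,100 = $80,804.
Annual expense = $80,804 / 4 = $20,201.
End of year 1: book value $64,703.
Accumulated through year 1 = $84,904 − $64,703 = $20,201.

$20,201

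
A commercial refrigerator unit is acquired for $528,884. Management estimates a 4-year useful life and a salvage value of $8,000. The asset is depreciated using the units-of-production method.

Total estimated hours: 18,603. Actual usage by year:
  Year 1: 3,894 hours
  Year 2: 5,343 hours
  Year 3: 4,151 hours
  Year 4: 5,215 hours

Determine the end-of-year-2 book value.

$270,248

Depreciable base = $528,884 − $8,000 = $520,884.
Rate = $520,884 / 18,603 hours = $28 per hour.
Year 1: 3,894 × $28 = $109,032. Book value $419,852.
Year 2: 5,343 × $28 = $149,604. Book value $270,248.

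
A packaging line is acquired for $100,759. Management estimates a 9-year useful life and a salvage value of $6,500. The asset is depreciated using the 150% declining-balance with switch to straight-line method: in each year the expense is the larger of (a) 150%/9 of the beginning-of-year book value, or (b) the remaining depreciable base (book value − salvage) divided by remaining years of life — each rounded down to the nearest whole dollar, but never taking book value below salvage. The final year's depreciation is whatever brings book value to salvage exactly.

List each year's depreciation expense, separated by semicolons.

$16,793; $13,994; $11,662; $9,718; $8,418; $8,418; $8,418; $8,419; $8,419

Depreciable base = $100,759 − $6,500 = $94,259.
Year 1: DB = ⌊$100,759 × 150%/9⌋ = $16,793; SL = ⌊$94,259/9⌋ = $10,473 → take DB $16,793. Book value $83,966.
Year 2: DB = ⌊$83,966 × 150%/9⌋ = $13,994; SL = ⌊$77,466/8⌋ = $9,683 → take DB $13,994. Book value $69,972.
Year 3: DB = ⌊$69,972 × 150%/9⌋ = $11,662; SL = ⌊$63,472/7⌋ = $9,067 → take DB $11,662. Book value $58,310.
Year 4: DB = ⌊$58,310 × 150%/9⌋ = $9,718; SL = ⌊$51,810/6⌋ = $8,635 → take DB $9,718. Book value $48,592.
Year 5: DB = ⌊$48,592 × 150%/9⌋ = $8,098; SL = ⌊$42,092/5⌋ = $8,418 → take SL $8,418. Book value $40,174.
Year 6: DB = ⌊$40,174 × 150%/9⌋ = $6,695; SL = ⌊$33,674/4⌋ = $8,418 → take SL $8,418. Book value $31,756.
Year 7: DB = ⌊$31,756 × 150%/9⌋ = $5,292; SL = ⌊$25,256/3⌋ = $8,418 → take SL $8,418. Book value $23,338.
Year 8: DB = ⌊$23,338 × 150%/9⌋ = $3,889; SL = ⌊$16,838/2⌋ = $8,419 → take SL $8,419. Book value $14,919.
Year 9 (final): $14,919 − $6,500 = $8,419. Book value $6,500.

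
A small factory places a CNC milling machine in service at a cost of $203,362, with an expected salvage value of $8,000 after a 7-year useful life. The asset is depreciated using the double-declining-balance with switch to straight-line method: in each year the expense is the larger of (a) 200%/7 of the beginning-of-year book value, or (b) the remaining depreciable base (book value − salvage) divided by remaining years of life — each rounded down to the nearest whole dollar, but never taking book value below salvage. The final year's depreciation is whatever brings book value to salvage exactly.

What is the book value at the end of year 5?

Depreciable base = $203,362 − $8,000 = $195,362.
Year 1: DB = ⌊$203,362 × 200%/7⌋ = $58,103; SL = ⌊$195,362/7⌋ = $27,908 → take DB $58,103. Book value $145,259.
Year 2: DB = ⌊$145,259 × 200%/7⌋ = $41,502; SL = ⌊$137,259/6⌋ = $22,876 → take DB $41,502. Book value $103,757.
Year 3: DB = ⌊$103,757 × 200%/7⌋ = $29,644; SL = ⌊$95,757/5⌋ = $19,151 → take DB $29,644. Book value $74,113.
Year 4: DB = ⌊$74,113 × 200%/7⌋ = $21,175; SL = ⌊$66,113/4⌋ = $16,528 → take DB $21,175. Book value $52,938.
Year 5: DB = ⌊$52,938 × 200%/7⌋ = $15,125; SL = ⌊$44,938/3⌋ = $14,979 → take DB $15,125. Book value $37,813.

$37,813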